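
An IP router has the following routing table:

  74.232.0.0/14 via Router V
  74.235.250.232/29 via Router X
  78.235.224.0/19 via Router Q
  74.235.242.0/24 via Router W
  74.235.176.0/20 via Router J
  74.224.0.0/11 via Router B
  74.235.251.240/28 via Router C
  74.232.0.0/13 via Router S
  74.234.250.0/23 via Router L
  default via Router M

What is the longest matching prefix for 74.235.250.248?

74.232.0.0/14

Entries matching 74.235.250.248:
  0.0.0.0/0 (default, matches everything)
  74.224.0.0/11 (74.224.0.0 - 74.255.255.255)
  74.232.0.0/13 (74.232.0.0 - 74.239.255.255)
  74.232.0.0/14 (74.232.0.0 - 74.235.255.255)
Most specific is 74.232.0.0/14.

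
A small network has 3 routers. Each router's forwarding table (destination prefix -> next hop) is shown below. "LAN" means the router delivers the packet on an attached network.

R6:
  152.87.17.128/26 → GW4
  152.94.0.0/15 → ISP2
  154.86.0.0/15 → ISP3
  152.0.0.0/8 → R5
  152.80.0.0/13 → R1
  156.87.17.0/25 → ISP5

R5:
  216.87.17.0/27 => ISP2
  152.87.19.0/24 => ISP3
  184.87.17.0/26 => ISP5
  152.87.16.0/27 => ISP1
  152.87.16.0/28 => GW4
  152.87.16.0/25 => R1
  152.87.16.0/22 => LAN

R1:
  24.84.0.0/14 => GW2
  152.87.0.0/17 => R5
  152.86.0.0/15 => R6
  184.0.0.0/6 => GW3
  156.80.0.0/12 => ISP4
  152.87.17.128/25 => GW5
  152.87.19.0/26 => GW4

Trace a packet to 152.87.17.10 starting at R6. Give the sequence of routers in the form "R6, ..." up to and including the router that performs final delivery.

R6, R1, R5

At R6: longest match for 152.87.17.10 is 152.80.0.0/13 -> R1
At R1: longest match for 152.87.17.10 is 152.87.0.0/17 -> R5
At R5: longest match for 152.87.17.10 is 152.87.16.0/22 -> LAN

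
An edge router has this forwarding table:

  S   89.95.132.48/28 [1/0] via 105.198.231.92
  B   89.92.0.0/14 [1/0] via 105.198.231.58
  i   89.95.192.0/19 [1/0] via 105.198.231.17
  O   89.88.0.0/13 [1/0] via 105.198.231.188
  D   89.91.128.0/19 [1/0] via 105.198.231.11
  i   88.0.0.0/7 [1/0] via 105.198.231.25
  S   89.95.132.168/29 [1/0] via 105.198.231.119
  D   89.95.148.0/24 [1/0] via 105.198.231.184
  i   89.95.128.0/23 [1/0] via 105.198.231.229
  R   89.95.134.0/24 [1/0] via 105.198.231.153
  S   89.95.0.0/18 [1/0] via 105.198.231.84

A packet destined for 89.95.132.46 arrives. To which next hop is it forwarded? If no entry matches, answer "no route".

Routes whose prefix contains 89.95.132.46:
  88.0.0.0/7 (88.0.0.0 - 89.255.255.255) -> 105.198.231.25
  89.88.0.0/13 (89.88.0.0 - 89.95.255.255) -> 105.198.231.188
  89.92.0.0/14 (89.92.0.0 - 89.95.255.255) -> 105.198.231.58
More-specific entries that do NOT match:
  89.95.132.168/29 (89.95.132.168 - 89.95.132.175) does not contain 89.95.132.46
  89.95.132.48/28 (89.95.132.48 - 89.95.132.63) does not contain 89.95.132.46
  89.95.148.0/24 (89.95.148.0 - 89.95.148.255) does not contain 89.95.132.46
  89.95.134.0/24 (89.95.134.0 - 89.95.134.255) does not contain 89.95.132.46
  89.95.128.0/23 (89.95.128.0 - 89.95.129.255) does not contain 89.95.132.46
  89.95.192.0/19 (89.95.192.0 - 89.95.223.255) does not contain 89.95.132.46
  89.91.128.0/19 (89.91.128.0 - 89.91.159.255) does not contain 89.95.132.46
  89.95.0.0/18 (89.95.0.0 - 89.95.63.255) does not contain 89.95.132.46
Longest matching prefix is /14 -> next hop 105.198.231.58.

105.198.231.58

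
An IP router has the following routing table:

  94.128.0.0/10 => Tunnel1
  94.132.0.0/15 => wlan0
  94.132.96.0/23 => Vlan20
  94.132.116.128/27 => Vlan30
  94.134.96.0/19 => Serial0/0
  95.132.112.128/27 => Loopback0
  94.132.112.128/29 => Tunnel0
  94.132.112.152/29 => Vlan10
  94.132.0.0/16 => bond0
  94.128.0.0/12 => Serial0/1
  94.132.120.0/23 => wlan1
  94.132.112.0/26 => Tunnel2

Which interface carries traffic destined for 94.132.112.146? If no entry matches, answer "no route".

Routes whose prefix contains 94.132.112.146:
  94.128.0.0/10 (94.128.0.0 - 94.191.255.255) -> Tunnel1
  94.128.0.0/12 (94.128.0.0 - 94.143.255.255) -> Serial0/1
  94.132.0.0/15 (94.132.0.0 - 94.133.255.255) -> wlan0
  94.132.0.0/16 (94.132.0.0 - 94.132.255.255) -> bond0
More-specific entries that do NOT match:
  94.132.112.128/29 (94.132.112.128 - 94.132.112.135) does not contain 94.132.112.146
  94.132.112.152/29 (94.132.112.152 - 94.132.112.159) does not contain 94.132.112.146
  94.132.116.128/27 (94.132.116.128 - 94.132.116.159) does not contain 94.132.112.146
  95.132.112.128/27 (95.132.112.128 - 95.132.112.159) does not contain 94.132.112.146
  94.132.112.0/26 (94.132.112.0 - 94.132.112.63) does not contain 94.132.112.146
  94.132.96.0/23 (94.132.96.0 - 94.132.97.255) does not contain 94.132.112.146
  94.132.120.0/23 (94.132.120.0 - 94.132.121.255) does not contain 94.132.112.146
  94.134.96.0/19 (94.134.96.0 - 94.134.127.255) does not contain 94.132.112.146
Longest matching prefix is /16 -> interface bond0.

bond0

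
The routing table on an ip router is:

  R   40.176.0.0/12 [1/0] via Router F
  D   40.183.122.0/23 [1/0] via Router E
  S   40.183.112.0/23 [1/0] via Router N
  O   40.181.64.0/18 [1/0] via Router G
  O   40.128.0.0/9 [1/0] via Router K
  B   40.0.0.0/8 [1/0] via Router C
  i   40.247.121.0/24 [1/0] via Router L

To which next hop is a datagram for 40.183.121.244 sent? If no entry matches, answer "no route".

Router F

Routes whose prefix contains 40.183.121.244:
  40.0.0.0/8 (40.0.0.0 - 40.255.255.255) -> Router C
  40.128.0.0/9 (40.128.0.0 - 40.255.255.255) -> Router K
  40.176.0.0/12 (40.176.0.0 - 40.191.255.255) -> Router F
More-specific entries that do NOT match:
  40.247.121.0/24 (40.247.121.0 - 40.247.121.255) does not contain 40.183.121.244
  40.183.122.0/23 (40.183.122.0 - 40.183.123.255) does not contain 40.183.121.244
  40.183.112.0/23 (40.183.112.0 - 40.183.113.255) does not contain 40.183.121.244
  40.181.64.0/18 (40.181.64.0 - 40.181.127.255) does not contain 40.183.121.244
Longest matching prefix is /12 -> next hop Router F.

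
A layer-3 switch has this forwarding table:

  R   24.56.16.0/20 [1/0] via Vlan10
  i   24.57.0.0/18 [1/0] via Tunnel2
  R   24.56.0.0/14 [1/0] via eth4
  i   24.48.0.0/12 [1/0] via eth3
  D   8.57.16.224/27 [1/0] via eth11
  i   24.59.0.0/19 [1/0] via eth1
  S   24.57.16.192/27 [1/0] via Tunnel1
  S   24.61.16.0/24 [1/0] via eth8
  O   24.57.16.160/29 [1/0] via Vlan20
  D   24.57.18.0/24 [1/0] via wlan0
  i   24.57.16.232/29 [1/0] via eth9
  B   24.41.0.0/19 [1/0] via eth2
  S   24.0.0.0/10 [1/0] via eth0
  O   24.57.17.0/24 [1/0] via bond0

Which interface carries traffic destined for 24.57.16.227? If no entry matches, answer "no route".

Routes whose prefix contains 24.57.16.227:
  24.0.0.0/10 (24.0.0.0 - 24.63.255.255) -> eth0
  24.48.0.0/12 (24.48.0.0 - 24.63.255.255) -> eth3
  24.56.0.0/14 (24.56.0.0 - 24.59.255.255) -> eth4
  24.57.0.0/18 (24.57.0.0 - 24.57.63.255) -> Tunnel2
More-specific entries that do NOT match:
  24.57.16.160/29 (24.57.16.160 - 24.57.16.167) does not contain 24.57.16.227
  24.57.16.232/29 (24.57.16.232 - 24.57.16.239) does not contain 24.57.16.227
  8.57.16.224/27 (8.57.16.224 - 8.57.16.255) does not contain 24.57.16.227
  24.57.16.192/27 (24.57.16.192 - 24.57.16.223) does not contain 24.57.16.227
  24.61.16.0/24 (24.61.16.0 - 24.61.16.255) does not contain 24.57.16.227
  24.57.18.0/24 (24.57.18.0 - 24.57.18.255) does not contain 24.57.16.227
  24.57.17.0/24 (24.57.17.0 - 24.57.17.255) does not contain 24.57.16.227
  24.56.16.0/20 (24.56.16.0 - 24.56.31.255) does not contain 24.57.16.227
  24.59.0.0/19 (24.59.0.0 - 24.59.31.255) does not contain 24.57.16.227
  24.41.0.0/19 (24.41.0.0 - 24.41.31.255) does not contain 24.57.16.227
Longest matching prefix is /18 -> interface Tunnel2.

Tunnel2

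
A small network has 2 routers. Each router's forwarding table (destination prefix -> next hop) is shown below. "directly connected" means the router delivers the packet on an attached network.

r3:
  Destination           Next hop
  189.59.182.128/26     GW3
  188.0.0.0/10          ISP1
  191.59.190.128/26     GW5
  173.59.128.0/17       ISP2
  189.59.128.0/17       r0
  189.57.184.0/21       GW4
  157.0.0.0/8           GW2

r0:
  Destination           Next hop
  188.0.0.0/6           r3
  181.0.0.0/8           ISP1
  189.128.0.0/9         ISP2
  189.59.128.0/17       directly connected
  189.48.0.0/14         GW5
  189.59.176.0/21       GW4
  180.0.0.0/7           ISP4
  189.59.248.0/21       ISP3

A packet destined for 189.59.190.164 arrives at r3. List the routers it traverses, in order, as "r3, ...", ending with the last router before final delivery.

r3, r0

At r3: longest match for 189.59.190.164 is 189.59.128.0/17 -> r0
At r0: longest match for 189.59.190.164 is 189.59.128.0/17 -> directly connected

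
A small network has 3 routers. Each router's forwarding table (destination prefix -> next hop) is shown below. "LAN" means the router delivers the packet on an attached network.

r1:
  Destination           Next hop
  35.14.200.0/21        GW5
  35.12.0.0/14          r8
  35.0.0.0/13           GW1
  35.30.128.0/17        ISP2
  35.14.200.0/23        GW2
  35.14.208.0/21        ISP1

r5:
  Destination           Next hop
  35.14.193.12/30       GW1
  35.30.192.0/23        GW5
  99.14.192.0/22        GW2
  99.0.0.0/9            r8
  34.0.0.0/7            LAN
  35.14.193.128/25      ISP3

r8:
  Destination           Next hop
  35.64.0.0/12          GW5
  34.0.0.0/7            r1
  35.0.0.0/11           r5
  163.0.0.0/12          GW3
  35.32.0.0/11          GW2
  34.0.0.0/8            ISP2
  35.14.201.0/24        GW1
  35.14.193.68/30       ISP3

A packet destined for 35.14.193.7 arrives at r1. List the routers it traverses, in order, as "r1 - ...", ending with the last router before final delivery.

At r1: longest match for 35.14.193.7 is 35.12.0.0/14 -> r8
At r8: longest match for 35.14.193.7 is 35.0.0.0/11 -> r5
At r5: longest match for 35.14.193.7 is 34.0.0.0/7 -> LAN

r1 - r8 - r5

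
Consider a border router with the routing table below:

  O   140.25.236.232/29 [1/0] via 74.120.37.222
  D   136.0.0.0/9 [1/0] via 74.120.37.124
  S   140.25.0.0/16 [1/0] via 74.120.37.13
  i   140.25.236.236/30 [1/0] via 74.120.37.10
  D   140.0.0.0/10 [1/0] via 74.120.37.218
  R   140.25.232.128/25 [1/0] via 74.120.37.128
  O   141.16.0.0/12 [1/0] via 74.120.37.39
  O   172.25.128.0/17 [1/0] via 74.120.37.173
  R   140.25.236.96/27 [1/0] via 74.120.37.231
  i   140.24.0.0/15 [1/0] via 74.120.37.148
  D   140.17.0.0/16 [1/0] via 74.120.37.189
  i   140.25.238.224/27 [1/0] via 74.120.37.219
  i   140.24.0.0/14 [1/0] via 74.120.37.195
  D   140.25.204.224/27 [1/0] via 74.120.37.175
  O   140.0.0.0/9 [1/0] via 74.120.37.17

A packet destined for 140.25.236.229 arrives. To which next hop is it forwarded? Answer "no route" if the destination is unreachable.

74.120.37.13

Routes whose prefix contains 140.25.236.229:
  140.0.0.0/9 (140.0.0.0 - 140.127.255.255) -> 74.120.37.17
  140.0.0.0/10 (140.0.0.0 - 140.63.255.255) -> 74.120.37.218
  140.24.0.0/14 (140.24.0.0 - 140.27.255.255) -> 74.120.37.195
  140.24.0.0/15 (140.24.0.0 - 140.25.255.255) -> 74.120.37.148
  140.25.0.0/16 (140.25.0.0 - 140.25.255.255) -> 74.120.37.13
More-specific entries that do NOT match:
  140.25.236.236/30 (140.25.236.236 - 140.25.236.239) does not contain 140.25.236.229
  140.25.236.232/29 (140.25.236.232 - 140.25.236.239) does not contain 140.25.236.229
  140.25.236.96/27 (140.25.236.96 - 140.25.236.127) does not contain 140.25.236.229
  140.25.238.224/27 (140.25.238.224 - 140.25.238.255) does not contain 140.25.236.229
  140.25.204.224/27 (140.25.204.224 - 140.25.204.255) does not contain 140.25.236.229
  140.25.232.128/25 (140.25.232.128 - 140.25.232.255) does not contain 140.25.236.229
  172.25.128.0/17 (172.25.128.0 - 172.25.255.255) does not contain 140.25.236.229
Longest matching prefix is /16 -> next hop 74.120.37.13.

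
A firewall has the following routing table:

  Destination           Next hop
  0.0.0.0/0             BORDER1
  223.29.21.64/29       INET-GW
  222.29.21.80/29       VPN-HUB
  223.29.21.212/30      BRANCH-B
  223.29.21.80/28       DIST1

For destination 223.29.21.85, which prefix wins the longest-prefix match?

Entries matching 223.29.21.85:
  0.0.0.0/0 (default, matches everything)
  223.29.21.80/28 (223.29.21.80 - 223.29.21.95)
Most specific is 223.29.21.80/28.

223.29.21.80/28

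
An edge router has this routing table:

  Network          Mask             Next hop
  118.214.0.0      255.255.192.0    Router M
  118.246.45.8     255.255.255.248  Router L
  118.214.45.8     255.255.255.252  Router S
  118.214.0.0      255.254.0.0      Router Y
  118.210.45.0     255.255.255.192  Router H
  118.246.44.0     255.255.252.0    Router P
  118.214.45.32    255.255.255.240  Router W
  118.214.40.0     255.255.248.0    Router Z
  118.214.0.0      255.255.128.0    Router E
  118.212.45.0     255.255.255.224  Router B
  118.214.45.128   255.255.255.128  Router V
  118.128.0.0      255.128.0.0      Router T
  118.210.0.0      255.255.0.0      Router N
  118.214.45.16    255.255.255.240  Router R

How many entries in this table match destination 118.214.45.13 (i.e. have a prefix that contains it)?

Prefixes containing 118.214.45.13:
  118.128.0.0/9 (118.128.0.0 - 118.255.255.255)
  118.214.0.0/15 (118.214.0.0 - 118.215.255.255)
  118.214.0.0/17 (118.214.0.0 - 118.214.127.255)
  118.214.0.0/18 (118.214.0.0 - 118.214.63.255)
  118.214.40.0/21 (118.214.40.0 - 118.214.47.255)
Total matching entries: 5.

5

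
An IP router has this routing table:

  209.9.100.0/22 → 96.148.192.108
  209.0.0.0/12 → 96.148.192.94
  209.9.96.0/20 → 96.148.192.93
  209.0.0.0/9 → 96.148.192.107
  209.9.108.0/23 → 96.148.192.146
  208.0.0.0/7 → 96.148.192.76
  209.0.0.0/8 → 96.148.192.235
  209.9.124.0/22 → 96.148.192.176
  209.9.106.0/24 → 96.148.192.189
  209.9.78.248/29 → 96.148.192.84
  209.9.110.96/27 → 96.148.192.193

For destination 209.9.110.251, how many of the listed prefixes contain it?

Prefixes containing 209.9.110.251:
  208.0.0.0/7 (208.0.0.0 - 209.255.255.255)
  209.0.0.0/8 (209.0.0.0 - 209.255.255.255)
  209.0.0.0/9 (209.0.0.0 - 209.127.255.255)
  209.0.0.0/12 (209.0.0.0 - 209.15.255.255)
  209.9.96.0/20 (209.9.96.0 - 209.9.111.255)
Total matching entries: 5.

5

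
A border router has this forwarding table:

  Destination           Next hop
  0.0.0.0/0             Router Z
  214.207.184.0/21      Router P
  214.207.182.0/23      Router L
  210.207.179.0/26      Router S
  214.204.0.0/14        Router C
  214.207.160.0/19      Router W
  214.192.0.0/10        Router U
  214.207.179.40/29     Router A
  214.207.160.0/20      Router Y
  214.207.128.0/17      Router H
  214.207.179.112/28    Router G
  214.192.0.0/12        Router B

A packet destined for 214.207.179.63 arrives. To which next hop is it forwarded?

Router W

Routes whose prefix contains 214.207.179.63:
  0.0.0.0/0 (default, matches everything) -> Router Z
  214.192.0.0/10 (214.192.0.0 - 214.255.255.255) -> Router U
  214.192.0.0/12 (214.192.0.0 - 214.207.255.255) -> Router B
  214.204.0.0/14 (214.204.0.0 - 214.207.255.255) -> Router C
  214.207.128.0/17 (214.207.128.0 - 214.207.255.255) -> Router H
  214.207.160.0/19 (214.207.160.0 - 214.207.191.255) -> Router W
More-specific entries that do NOT match:
  214.207.179.40/29 (214.207.179.40 - 214.207.179.47) does not contain 214.207.179.63
  214.207.179.112/28 (214.207.179.112 - 214.207.179.127) does not contain 214.207.179.63
  210.207.179.0/26 (210.207.179.0 - 210.207.179.63) does not contain 214.207.179.63
  214.207.182.0/23 (214.207.182.0 - 214.207.183.255) does not contain 214.207.179.63
  214.207.184.0/21 (214.207.184.0 - 214.207.191.255) does not contain 214.207.179.63
  214.207.160.0/20 (214.207.160.0 - 214.207.175.255) does not contain 214.207.179.63
Longest matching prefix is /19 -> next hop Router W.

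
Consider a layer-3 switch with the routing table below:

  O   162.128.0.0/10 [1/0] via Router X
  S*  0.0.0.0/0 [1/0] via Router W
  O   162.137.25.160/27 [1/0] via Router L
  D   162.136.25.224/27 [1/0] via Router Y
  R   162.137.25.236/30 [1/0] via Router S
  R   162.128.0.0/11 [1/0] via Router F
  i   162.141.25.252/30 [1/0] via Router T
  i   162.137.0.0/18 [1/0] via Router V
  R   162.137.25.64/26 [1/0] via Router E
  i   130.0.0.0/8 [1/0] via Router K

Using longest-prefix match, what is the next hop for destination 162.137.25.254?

Routes whose prefix contains 162.137.25.254:
  0.0.0.0/0 (default, matches everything) -> Router W
  162.128.0.0/10 (162.128.0.0 - 162.191.255.255) -> Router X
  162.128.0.0/11 (162.128.0.0 - 162.159.255.255) -> Router F
  162.137.0.0/18 (162.137.0.0 - 162.137.63.255) -> Router V
More-specific entries that do NOT match:
  162.137.25.236/30 (162.137.25.236 - 162.137.25.239) does not contain 162.137.25.254
  162.141.25.252/30 (162.141.25.252 - 162.141.25.255) does not contain 162.137.25.254
  162.137.25.160/27 (162.137.25.160 - 162.137.25.191) does not contain 162.137.25.254
  162.136.25.224/27 (162.136.25.224 - 162.136.25.255) does not contain 162.137.25.254
  162.137.25.64/26 (162.137.25.64 - 162.137.25.127) does not contain 162.137.25.254
Longest matching prefix is /18 -> next hop Router V.

Router V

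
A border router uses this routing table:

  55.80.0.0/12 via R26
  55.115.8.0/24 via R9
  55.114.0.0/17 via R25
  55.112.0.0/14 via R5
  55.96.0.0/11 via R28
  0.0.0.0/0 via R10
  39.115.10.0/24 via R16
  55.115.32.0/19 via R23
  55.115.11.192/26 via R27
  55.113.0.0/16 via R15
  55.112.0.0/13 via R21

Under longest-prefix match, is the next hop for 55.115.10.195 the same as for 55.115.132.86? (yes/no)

yes

55.115.10.195: longest match 55.112.0.0/14 -> R5
55.115.132.86: longest match 55.112.0.0/14 -> R5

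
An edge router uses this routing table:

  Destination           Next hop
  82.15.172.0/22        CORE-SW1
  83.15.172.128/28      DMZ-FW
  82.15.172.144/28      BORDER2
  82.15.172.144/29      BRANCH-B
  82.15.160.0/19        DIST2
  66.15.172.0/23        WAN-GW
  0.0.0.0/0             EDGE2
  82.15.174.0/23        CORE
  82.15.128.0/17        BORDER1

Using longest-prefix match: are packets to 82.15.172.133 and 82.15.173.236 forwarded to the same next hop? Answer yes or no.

82.15.172.133: longest match 82.15.172.0/22 -> CORE-SW1
82.15.173.236: longest match 82.15.172.0/22 -> CORE-SW1

yes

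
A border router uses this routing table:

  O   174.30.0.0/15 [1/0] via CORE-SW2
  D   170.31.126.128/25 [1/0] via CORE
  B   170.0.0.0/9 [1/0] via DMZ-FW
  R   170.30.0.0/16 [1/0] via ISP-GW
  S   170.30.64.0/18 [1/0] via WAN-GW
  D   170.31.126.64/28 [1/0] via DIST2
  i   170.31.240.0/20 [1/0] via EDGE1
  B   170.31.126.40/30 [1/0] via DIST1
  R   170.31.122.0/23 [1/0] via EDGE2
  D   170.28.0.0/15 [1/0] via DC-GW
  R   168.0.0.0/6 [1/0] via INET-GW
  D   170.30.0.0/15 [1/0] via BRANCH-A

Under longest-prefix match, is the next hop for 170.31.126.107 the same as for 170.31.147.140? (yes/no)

170.31.126.107: longest match 170.30.0.0/15 -> BRANCH-A
170.31.147.140: longest match 170.30.0.0/15 -> BRANCH-A

yes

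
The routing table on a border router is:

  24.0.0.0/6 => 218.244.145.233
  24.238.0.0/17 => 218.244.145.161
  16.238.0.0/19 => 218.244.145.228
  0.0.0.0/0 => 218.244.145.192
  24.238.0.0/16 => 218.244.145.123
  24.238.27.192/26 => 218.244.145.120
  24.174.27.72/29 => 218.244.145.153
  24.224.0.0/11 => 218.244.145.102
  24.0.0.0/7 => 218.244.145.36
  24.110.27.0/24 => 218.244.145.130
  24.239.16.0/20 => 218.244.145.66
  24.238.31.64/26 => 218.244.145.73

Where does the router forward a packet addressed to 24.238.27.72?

218.244.145.161

Routes whose prefix contains 24.238.27.72:
  0.0.0.0/0 (default, matches everything) -> 218.244.145.192
  24.0.0.0/6 (24.0.0.0 - 27.255.255.255) -> 218.244.145.233
  24.0.0.0/7 (24.0.0.0 - 25.255.255.255) -> 218.244.145.36
  24.224.0.0/11 (24.224.0.0 - 24.255.255.255) -> 218.244.145.102
  24.238.0.0/16 (24.238.0.0 - 24.238.255.255) -> 218.244.145.123
  24.238.0.0/17 (24.238.0.0 - 24.238.127.255) -> 218.244.145.161
More-specific entries that do NOT match:
  24.174.27.72/29 (24.174.27.72 - 24.174.27.79) does not contain 24.238.27.72
  24.238.27.192/26 (24.238.27.192 - 24.238.27.255) does not contain 24.238.27.72
  24.238.31.64/26 (24.238.31.64 - 24.238.31.127) does not contain 24.238.27.72
  24.110.27.0/24 (24.110.27.0 - 24.110.27.255) does not contain 24.238.27.72
  24.239.16.0/20 (24.239.16.0 - 24.239.31.255) does not contain 24.238.27.72
  16.238.0.0/19 (16.238.0.0 - 16.238.31.255) does not contain 24.238.27.72
Longest matching prefix is /17 -> next hop 218.244.145.161.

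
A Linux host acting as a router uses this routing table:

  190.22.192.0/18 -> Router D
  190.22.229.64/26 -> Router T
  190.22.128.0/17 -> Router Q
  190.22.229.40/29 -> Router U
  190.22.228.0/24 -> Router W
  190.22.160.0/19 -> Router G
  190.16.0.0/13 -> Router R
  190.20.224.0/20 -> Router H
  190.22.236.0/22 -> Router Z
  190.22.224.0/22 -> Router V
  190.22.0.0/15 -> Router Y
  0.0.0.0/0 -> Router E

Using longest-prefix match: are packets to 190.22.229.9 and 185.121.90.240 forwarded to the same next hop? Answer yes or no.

no

190.22.229.9: longest match 190.22.192.0/18 -> Router D
185.121.90.240: longest match 0.0.0.0/0 -> Router E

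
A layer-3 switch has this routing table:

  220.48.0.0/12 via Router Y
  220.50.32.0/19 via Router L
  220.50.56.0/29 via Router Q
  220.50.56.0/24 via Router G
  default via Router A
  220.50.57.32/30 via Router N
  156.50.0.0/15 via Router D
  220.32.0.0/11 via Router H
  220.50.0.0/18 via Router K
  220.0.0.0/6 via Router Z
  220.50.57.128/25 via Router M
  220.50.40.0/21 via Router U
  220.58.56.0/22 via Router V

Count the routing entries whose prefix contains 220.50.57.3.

Prefixes containing 220.50.57.3:
  0.0.0.0/0 (default, matches everything)
  220.0.0.0/6 (220.0.0.0 - 223.255.255.255)
  220.32.0.0/11 (220.32.0.0 - 220.63.255.255)
  220.48.0.0/12 (220.48.0.0 - 220.63.255.255)
  220.50.0.0/18 (220.50.0.0 - 220.50.63.255)
  220.50.32.0/19 (220.50.32.0 - 220.50.63.255)
Total matching entries: 6.

6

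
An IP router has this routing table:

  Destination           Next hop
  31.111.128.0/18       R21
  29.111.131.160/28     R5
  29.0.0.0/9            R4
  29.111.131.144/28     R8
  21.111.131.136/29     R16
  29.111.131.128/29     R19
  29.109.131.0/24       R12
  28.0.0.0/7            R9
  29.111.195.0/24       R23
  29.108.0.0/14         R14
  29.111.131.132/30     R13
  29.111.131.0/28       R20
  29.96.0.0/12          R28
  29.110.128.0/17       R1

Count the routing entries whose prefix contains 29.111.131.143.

Prefixes containing 29.111.131.143:
  28.0.0.0/7 (28.0.0.0 - 29.255.255.255)
  29.0.0.0/9 (29.0.0.0 - 29.127.255.255)
  29.96.0.0/12 (29.96.0.0 - 29.111.255.255)
  29.108.0.0/14 (29.108.0.0 - 29.111.255.255)
Total matching entries: 4.

4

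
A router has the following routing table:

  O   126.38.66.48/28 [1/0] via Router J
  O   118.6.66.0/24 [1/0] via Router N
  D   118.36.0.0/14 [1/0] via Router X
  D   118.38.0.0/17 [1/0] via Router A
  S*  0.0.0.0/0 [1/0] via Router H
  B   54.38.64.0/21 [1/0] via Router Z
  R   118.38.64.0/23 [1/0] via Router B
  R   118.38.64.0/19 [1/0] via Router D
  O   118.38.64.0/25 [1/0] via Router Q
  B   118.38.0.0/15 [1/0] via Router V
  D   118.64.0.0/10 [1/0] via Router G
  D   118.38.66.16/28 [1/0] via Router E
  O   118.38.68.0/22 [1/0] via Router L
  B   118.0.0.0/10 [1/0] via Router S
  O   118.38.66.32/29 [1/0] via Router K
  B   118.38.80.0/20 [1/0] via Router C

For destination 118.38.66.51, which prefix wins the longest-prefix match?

118.38.64.0/19

Entries matching 118.38.66.51:
  0.0.0.0/0 (default, matches everything)
  118.0.0.0/10 (118.0.0.0 - 118.63.255.255)
  118.36.0.0/14 (118.36.0.0 - 118.39.255.255)
  118.38.0.0/15 (118.38.0.0 - 118.39.255.255)
  118.38.0.0/17 (118.38.0.0 - 118.38.127.255)
  118.38.64.0/19 (118.38.64.0 - 118.38.95.255)
Most specific is 118.38.64.0/19.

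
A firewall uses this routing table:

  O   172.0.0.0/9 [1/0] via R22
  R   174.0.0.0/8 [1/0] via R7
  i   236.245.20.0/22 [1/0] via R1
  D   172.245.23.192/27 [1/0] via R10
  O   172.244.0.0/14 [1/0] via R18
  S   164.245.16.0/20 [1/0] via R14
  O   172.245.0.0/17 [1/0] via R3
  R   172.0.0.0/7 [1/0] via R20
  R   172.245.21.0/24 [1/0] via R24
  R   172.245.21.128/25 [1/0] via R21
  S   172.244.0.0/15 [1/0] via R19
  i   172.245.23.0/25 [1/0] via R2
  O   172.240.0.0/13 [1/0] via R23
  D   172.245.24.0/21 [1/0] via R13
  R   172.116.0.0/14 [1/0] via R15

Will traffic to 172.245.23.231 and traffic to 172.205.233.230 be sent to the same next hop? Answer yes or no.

172.245.23.231: longest match 172.245.0.0/17 -> R3
172.205.233.230: longest match 172.0.0.0/7 -> R20

no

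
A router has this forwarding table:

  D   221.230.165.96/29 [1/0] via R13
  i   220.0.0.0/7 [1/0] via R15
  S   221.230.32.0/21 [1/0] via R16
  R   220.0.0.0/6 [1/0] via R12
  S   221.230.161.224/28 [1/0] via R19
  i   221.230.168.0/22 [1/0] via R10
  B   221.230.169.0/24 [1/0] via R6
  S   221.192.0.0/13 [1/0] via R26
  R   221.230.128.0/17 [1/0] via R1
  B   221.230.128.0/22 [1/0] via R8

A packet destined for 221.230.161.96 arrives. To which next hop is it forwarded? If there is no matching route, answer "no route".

R1

Routes whose prefix contains 221.230.161.96:
  220.0.0.0/6 (220.0.0.0 - 223.255.255.255) -> R12
  220.0.0.0/7 (220.0.0.0 - 221.255.255.255) -> R15
  221.230.128.0/17 (221.230.128.0 - 221.230.255.255) -> R1
More-specific entries that do NOT match:
  221.230.165.96/29 (221.230.165.96 - 221.230.165.103) does not contain 221.230.161.96
  221.230.161.224/28 (221.230.161.224 - 221.230.161.239) does not contain 221.230.161.96
  221.230.169.0/24 (221.230.169.0 - 221.230.169.255) does not contain 221.230.161.96
  221.230.168.0/22 (221.230.168.0 - 221.230.171.255) does not contain 221.230.161.96
  221.230.128.0/22 (221.230.128.0 - 221.230.131.255) does not contain 221.230.161.96
  221.230.32.0/21 (221.230.32.0 - 221.230.39.255) does not contain 221.230.161.96
Longest matching prefix is /17 -> next hop R1.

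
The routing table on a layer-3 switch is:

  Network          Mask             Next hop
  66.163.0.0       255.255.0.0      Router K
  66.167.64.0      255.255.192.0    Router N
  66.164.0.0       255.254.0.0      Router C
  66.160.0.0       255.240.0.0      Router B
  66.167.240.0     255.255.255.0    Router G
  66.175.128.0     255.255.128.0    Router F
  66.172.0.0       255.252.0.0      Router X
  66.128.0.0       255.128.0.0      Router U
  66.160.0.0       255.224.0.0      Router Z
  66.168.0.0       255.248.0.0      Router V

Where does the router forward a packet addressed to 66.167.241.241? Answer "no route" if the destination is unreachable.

Router B

Routes whose prefix contains 66.167.241.241:
  66.128.0.0/9 (66.128.0.0 - 66.255.255.255) -> Router U
  66.160.0.0/11 (66.160.0.0 - 66.191.255.255) -> Router Z
  66.160.0.0/12 (66.160.0.0 - 66.175.255.255) -> Router B
More-specific entries that do NOT match:
  66.167.240.0/24 (66.167.240.0 - 66.167.240.255) does not contain 66.167.241.241
  66.167.64.0/18 (66.167.64.0 - 66.167.127.255) does not contain 66.167.241.241
  66.175.128.0/17 (66.175.128.0 - 66.175.255.255) does not contain 66.167.241.241
  66.163.0.0/16 (66.163.0.0 - 66.163.255.255) does not contain 66.167.241.241
  66.164.0.0/15 (66.164.0.0 - 66.165.255.255) does not contain 66.167.241.241
  66.172.0.0/14 (66.172.0.0 - 66.175.255.255) does not contain 66.167.241.241
  66.168.0.0/13 (66.168.0.0 - 66.175.255.255) does not contain 66.167.241.241
Longest matching prefix is /12 -> next hop Router B.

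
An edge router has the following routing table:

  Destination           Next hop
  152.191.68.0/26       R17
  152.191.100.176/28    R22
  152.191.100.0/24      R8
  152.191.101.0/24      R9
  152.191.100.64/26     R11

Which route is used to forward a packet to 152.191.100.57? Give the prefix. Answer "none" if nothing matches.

152.191.100.0/24

Entries matching 152.191.100.57:
  152.191.100.0/24 (152.191.100.0 - 152.191.100.255)
Most specific is 152.191.100.0/24.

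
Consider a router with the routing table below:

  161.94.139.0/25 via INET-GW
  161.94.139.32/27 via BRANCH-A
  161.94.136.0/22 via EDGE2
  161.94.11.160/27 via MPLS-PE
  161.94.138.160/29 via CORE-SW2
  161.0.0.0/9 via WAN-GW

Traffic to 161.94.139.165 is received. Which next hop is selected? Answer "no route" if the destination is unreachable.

EDGE2

Routes whose prefix contains 161.94.139.165:
  161.0.0.0/9 (161.0.0.0 - 161.127.255.255) -> WAN-GW
  161.94.136.0/22 (161.94.136.0 - 161.94.139.255) -> EDGE2
More-specific entries that do NOT match:
  161.94.138.160/29 (161.94.138.160 - 161.94.138.167) does not contain 161.94.139.165
  161.94.139.32/27 (161.94.139.32 - 161.94.139.63) does not contain 161.94.139.165
  161.94.11.160/27 (161.94.11.160 - 161.94.11.191) does not contain 161.94.139.165
  161.94.139.0/25 (161.94.139.0 - 161.94.139.127) does not contain 161.94.139.165
Longest matching prefix is /22 -> next hop EDGE2.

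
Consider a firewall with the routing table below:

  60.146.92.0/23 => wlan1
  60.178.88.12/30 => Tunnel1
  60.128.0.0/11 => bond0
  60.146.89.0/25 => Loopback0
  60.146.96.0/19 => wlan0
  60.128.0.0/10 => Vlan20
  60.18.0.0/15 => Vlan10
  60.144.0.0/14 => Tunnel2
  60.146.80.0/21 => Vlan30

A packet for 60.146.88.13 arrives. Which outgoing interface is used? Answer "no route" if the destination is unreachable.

Tunnel2

Routes whose prefix contains 60.146.88.13:
  60.128.0.0/10 (60.128.0.0 - 60.191.255.255) -> Vlan20
  60.128.0.0/11 (60.128.0.0 - 60.159.255.255) -> bond0
  60.144.0.0/14 (60.144.0.0 - 60.147.255.255) -> Tunnel2
More-specific entries that do NOT match:
  60.178.88.12/30 (60.178.88.12 - 60.178.88.15) does not contain 60.146.88.13
  60.146.89.0/25 (60.146.89.0 - 60.146.89.127) does not contain 60.146.88.13
  60.146.92.0/23 (60.146.92.0 - 60.146.93.255) does not contain 60.146.88.13
  60.146.80.0/21 (60.146.80.0 - 60.146.87.255) does not contain 60.146.88.13
  60.146.96.0/19 (60.146.96.0 - 60.146.127.255) does not contain 60.146.88.13
  60.18.0.0/15 (60.18.0.0 - 60.19.255.255) does not contain 60.146.88.13
Longest matching prefix is /14 -> interface Tunnel2.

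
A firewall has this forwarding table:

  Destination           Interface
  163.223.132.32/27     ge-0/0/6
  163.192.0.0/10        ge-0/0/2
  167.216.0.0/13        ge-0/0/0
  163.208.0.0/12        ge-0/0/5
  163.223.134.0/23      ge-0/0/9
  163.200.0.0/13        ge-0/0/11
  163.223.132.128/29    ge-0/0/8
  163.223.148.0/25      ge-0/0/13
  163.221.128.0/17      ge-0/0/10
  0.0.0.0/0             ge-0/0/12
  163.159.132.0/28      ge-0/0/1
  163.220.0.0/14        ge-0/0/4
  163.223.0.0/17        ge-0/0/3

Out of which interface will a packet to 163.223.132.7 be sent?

ge-0/0/4

Routes whose prefix contains 163.223.132.7:
  0.0.0.0/0 (default, matches everything) -> ge-0/0/12
  163.192.0.0/10 (163.192.0.0 - 163.255.255.255) -> ge-0/0/2
  163.208.0.0/12 (163.208.0.0 - 163.223.255.255) -> ge-0/0/5
  163.220.0.0/14 (163.220.0.0 - 163.223.255.255) -> ge-0/0/4
More-specific entries that do NOT match:
  163.223.132.128/29 (163.223.132.128 - 163.223.132.135) does not contain 163.223.132.7
  163.159.132.0/28 (163.159.132.0 - 163.159.132.15) does not contain 163.223.132.7
  163.223.132.32/27 (163.223.132.32 - 163.223.132.63) does not contain 163.223.132.7
  163.223.148.0/25 (163.223.148.0 - 163.223.148.127) does not contain 163.223.132.7
  163.223.134.0/23 (163.223.134.0 - 163.223.135.255) does not contain 163.223.132.7
  163.221.128.0/17 (163.221.128.0 - 163.221.255.255) does not contain 163.223.132.7
  163.223.0.0/17 (163.223.0.0 - 163.223.127.255) does not contain 163.223.132.7
Longest matching prefix is /14 -> interface ge-0/0/4.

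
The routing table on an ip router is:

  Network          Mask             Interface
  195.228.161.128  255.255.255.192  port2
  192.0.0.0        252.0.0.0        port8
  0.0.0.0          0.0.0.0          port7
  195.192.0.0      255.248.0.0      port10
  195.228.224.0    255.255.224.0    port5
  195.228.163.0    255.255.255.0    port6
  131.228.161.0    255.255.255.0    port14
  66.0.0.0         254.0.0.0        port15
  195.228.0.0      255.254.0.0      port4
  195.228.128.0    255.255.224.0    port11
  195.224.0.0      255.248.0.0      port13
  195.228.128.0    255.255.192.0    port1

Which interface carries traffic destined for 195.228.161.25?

port1

Routes whose prefix contains 195.228.161.25:
  0.0.0.0/0 (default, matches everything) -> port7
  192.0.0.0/6 (192.0.0.0 - 195.255.255.255) -> port8
  195.224.0.0/13 (195.224.0.0 - 195.231.255.255) -> port13
  195.228.0.0/15 (195.228.0.0 - 195.229.255.255) -> port4
  195.228.128.0/18 (195.228.128.0 - 195.228.191.255) -> port1
More-specific entries that do NOT match:
  195.228.161.128/26 (195.228.161.128 - 195.228.161.191) does not contain 195.228.161.25
  195.228.163.0/24 (195.228.163.0 - 195.228.163.255) does not contain 195.228.161.25
  131.228.161.0/24 (131.228.161.0 - 131.228.161.255) does not contain 195.228.161.25
  195.228.224.0/19 (195.228.224.0 - 195.228.255.255) does not contain 195.228.161.25
  195.228.128.0/19 (195.228.128.0 - 195.228.159.255) does not contain 195.228.161.25
Longest matching prefix is /18 -> interface port1.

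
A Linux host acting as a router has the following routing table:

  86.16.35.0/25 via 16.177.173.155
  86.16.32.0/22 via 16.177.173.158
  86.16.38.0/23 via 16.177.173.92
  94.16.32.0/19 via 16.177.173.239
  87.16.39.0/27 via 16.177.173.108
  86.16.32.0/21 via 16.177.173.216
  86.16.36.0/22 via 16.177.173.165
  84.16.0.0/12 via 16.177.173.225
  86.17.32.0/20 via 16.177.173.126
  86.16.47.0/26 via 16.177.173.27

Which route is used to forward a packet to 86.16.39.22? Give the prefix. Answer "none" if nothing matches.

86.16.38.0/23

Entries matching 86.16.39.22:
  86.16.32.0/21 (86.16.32.0 - 86.16.39.255)
  86.16.36.0/22 (86.16.36.0 - 86.16.39.255)
  86.16.38.0/23 (86.16.38.0 - 86.16.39.255)
Most specific is 86.16.38.0/23.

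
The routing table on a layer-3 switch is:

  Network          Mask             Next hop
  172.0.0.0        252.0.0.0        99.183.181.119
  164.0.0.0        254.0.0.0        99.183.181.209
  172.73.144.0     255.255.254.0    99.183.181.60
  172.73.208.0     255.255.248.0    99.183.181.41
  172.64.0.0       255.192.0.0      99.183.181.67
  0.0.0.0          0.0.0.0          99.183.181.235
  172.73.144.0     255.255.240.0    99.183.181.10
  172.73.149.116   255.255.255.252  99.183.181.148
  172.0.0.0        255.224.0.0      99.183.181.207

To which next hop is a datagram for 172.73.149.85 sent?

99.183.181.10

Routes whose prefix contains 172.73.149.85:
  0.0.0.0/0 (default, matches everything) -> 99.183.181.235
  172.0.0.0/6 (172.0.0.0 - 175.255.255.255) -> 99.183.181.119
  172.64.0.0/10 (172.64.0.0 - 172.127.255.255) -> 99.183.181.67
  172.73.144.0/20 (172.73.144.0 - 172.73.159.255) -> 99.183.181.10
More-specific entries that do NOT match:
  172.73.149.116/30 (172.73.149.116 - 172.73.149.119) does not contain 172.73.149.85
  172.73.144.0/23 (172.73.144.0 - 172.73.145.255) does not contain 172.73.149.85
  172.73.208.0/21 (172.73.208.0 - 172.73.215.255) does not contain 172.73.149.85
Longest matching prefix is /20 -> next hop 99.183.181.10.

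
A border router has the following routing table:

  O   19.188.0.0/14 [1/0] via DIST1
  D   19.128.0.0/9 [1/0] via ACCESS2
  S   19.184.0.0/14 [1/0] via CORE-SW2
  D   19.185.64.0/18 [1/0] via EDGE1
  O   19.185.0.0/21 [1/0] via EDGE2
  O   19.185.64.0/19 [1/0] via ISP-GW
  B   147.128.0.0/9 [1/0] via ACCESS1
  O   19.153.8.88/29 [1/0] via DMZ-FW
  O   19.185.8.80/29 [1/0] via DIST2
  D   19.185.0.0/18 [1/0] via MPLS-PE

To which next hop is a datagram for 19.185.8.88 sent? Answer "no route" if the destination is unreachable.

Routes whose prefix contains 19.185.8.88:
  19.128.0.0/9 (19.128.0.0 - 19.255.255.255) -> ACCESS2
  19.184.0.0/14 (19.184.0.0 - 19.187.255.255) -> CORE-SW2
  19.185.0.0/18 (19.185.0.0 - 19.185.63.255) -> MPLS-PE
More-specific entries that do NOT match:
  19.153.8.88/29 (19.153.8.88 - 19.153.8.95) does not contain 19.185.8.88
  19.185.8.80/29 (19.185.8.80 - 19.185.8.87) does not contain 19.185.8.88
  19.185.0.0/21 (19.185.0.0 - 19.185.7.255) does not contain 19.185.8.88
  19.185.64.0/19 (19.185.64.0 - 19.185.95.255) does not contain 19.185.8.88
Longest matching prefix is /18 -> next hop MPLS-PE.

MPLS-PE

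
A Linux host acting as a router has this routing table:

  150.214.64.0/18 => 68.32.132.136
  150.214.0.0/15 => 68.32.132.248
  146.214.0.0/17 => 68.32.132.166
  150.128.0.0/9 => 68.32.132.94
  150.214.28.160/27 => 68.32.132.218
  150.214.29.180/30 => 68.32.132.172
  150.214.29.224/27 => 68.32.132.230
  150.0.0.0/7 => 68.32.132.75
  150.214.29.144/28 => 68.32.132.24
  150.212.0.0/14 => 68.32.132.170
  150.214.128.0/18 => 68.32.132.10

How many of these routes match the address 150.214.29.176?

Prefixes containing 150.214.29.176:
  150.0.0.0/7 (150.0.0.0 - 151.255.255.255)
  150.128.0.0/9 (150.128.0.0 - 150.255.255.255)
  150.212.0.0/14 (150.212.0.0 - 150.215.255.255)
  150.214.0.0/15 (150.214.0.0 - 150.215.255.255)
Total matching entries: 4.

4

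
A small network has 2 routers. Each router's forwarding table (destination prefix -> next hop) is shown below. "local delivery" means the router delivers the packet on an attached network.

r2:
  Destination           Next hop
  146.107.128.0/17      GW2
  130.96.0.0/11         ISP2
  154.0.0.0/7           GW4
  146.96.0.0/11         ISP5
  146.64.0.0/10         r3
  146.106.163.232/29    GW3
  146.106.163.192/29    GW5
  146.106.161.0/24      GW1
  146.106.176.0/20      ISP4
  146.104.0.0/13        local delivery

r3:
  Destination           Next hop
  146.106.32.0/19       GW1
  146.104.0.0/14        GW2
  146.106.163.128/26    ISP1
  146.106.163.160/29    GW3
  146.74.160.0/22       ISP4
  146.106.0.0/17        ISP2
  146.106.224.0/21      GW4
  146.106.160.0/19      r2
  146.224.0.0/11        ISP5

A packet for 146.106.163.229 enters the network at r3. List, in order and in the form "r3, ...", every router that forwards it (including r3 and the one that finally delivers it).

r3, r2

At r3: longest match for 146.106.163.229 is 146.106.160.0/19 -> r2
At r2: longest match for 146.106.163.229 is 146.104.0.0/13 -> local delivery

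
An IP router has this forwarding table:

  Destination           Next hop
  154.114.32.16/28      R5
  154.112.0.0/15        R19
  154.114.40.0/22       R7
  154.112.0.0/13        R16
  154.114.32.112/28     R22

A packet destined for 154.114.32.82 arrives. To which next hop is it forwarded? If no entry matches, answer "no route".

R16

Routes whose prefix contains 154.114.32.82:
  154.112.0.0/13 (154.112.0.0 - 154.119.255.255) -> R16
More-specific entries that do NOT match:
  154.114.32.16/28 (154.114.32.16 - 154.114.32.31) does not contain 154.114.32.82
  154.114.32.112/28 (154.114.32.112 - 154.114.32.127) does not contain 154.114.32.82
  154.114.40.0/22 (154.114.40.0 - 154.114.43.255) does not contain 154.114.32.82
  154.112.0.0/15 (154.112.0.0 - 154.113.255.255) does not contain 154.114.32.82
Longest matching prefix is /13 -> next hop R16.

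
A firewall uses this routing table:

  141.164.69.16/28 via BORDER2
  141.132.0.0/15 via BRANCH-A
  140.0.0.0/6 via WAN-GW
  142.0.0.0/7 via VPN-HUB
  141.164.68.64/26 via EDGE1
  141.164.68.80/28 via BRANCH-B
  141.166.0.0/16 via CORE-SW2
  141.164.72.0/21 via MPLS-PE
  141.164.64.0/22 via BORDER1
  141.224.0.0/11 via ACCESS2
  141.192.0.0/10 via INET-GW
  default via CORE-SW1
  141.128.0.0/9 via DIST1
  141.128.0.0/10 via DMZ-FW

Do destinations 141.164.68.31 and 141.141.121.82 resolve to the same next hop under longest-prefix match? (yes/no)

yes

141.164.68.31: longest match 141.128.0.0/10 -> DMZ-FW
141.141.121.82: longest match 141.128.0.0/10 -> DMZ-FW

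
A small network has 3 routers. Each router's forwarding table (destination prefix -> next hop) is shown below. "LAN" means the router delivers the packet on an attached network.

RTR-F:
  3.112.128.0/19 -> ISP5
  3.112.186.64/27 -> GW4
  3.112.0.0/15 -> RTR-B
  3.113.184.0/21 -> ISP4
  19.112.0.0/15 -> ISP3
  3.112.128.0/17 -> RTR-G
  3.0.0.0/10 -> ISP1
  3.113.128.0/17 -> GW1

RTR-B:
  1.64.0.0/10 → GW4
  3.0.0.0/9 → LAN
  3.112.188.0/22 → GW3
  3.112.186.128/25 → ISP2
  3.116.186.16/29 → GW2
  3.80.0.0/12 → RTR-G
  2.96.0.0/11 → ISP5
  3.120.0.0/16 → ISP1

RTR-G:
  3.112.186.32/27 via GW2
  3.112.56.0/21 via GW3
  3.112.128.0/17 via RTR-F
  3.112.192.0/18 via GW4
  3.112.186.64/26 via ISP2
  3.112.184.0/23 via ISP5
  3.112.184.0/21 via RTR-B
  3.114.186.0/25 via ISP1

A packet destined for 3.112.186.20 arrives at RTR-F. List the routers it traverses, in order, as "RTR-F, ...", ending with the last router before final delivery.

At RTR-F: longest match for 3.112.186.20 is 3.112.128.0/17 -> RTR-G
At RTR-G: longest match for 3.112.186.20 is 3.112.184.0/21 -> RTR-B
At RTR-B: longest match for 3.112.186.20 is 3.0.0.0/9 -> LAN

RTR-F, RTR-G, RTR-B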